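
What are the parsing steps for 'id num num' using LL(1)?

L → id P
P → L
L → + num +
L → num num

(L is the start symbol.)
LL(1) parsing maintains a stack (initially the start symbol over $) and the input. At each step: if the stack top is a terminal, match it against the current input token; if it is a non-terminal N, replace it with the RHS of M[N, lookahead] (the unique production whose predict set contains the lookahead).

Stack is shown with the top on the left.

Stack      Input         Action
-------------------------------
L $        id num num $  output L → id P
id P $     id num num $  match 'id'
P $        num num $     output P → L
L $        num num $     output L → num num
num num $  num num $     match 'num'
num $      num $         match 'num'
$          $             accept

The string is accepted.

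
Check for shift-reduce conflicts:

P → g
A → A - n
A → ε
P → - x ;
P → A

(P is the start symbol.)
A shift-reduce conflict occurs when an LR(0) state has both:
  - a complete (reduce) item [A → α .] (dot at the end), and
  - a shift item [B → β . c γ] (dot before a terminal).

Augment with P' → P and build the canonical LR(0) collection (I0 = CLOSURE({[P' → . P]}), then GOTO on every symbol after a dot until no new states appear). It has 9 states:
  I0: { [A → . A - n], [A → .], [P → . - x ;], [P → . A], [P → . g], [P' → . P] }  — shift, reduce
  I1: { [P → - . x ;] }  — shift
  I2: { [A → A . - n], [P → A .] }  — shift, reduce
  I3: { [P' → P .] }  — accept
  I4: { [P → g .] }  — reduce
  I5: { [A → A - . n] }  — shift
  I6: { [A → A - n .] }  — reduce
  I7: { [P → - x . ;] }  — shift
  I8: { [P → - x ; .] }  — reduce

I0 contains reduce item [A → .] and shift items [P → . - x ;], [P → . g] — shift-reduce conflict.
I2 contains reduce item [P → A .] and shift item [A → A . - n] — shift-reduce conflict.

Answer: Yes — I0: [A → .] vs [P → . - x ;]; I2: [P → A .] vs [A → A . - n]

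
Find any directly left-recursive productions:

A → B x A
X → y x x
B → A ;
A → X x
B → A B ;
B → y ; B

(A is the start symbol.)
No direct left recursion

A → B x A: starts with B
X → y x x: starts with y
B → A ;: starts with A
A → X x: starts with X
B → A B ;: starts with A
B → y ; B: starts with y

No direct left recursion found.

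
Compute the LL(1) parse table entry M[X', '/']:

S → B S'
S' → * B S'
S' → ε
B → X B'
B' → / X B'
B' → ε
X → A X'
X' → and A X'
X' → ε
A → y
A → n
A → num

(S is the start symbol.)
X' → ε

To find M[X', '/'], we find productions for X' where '/' is in the predict set (PREDICT(N → α) = (FIRST(α) \ {ε}) ∪ (FOLLOW(N) if α ⇒* ε)).

Relevant sets:
  FOLLOW(X') = { $, '*', '/' }

X' → and A X': PREDICT = { 'and' }
X' → ε: PREDICT = { $, '*', '/' }
  '/' is in predict set, so this production goes in M[X', '/']

M[X', '/'] = X' → ε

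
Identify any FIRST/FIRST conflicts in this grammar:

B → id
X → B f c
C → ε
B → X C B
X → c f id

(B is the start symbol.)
FIRST sets of the non-terminals at (or reachable through a nullable prefix from) the front of some alternative:
  FIRST(X) = { 'c', 'id' }
  FIRST(B) = { 'c', 'id' }

Productions for B:
  B → id: FIRST = { 'id' }
  B → X C B: FIRST = { 'c', 'id' }
Productions for X:
  X → B f c: FIRST = { 'c', 'id' }
  X → c f id: FIRST = { 'c' }
C has only one production, so no FIRST/FIRST conflict is possible there.

Conflict for B: B → id and B → X C B
  Overlap: { 'id' }
Conflict for X: X → B f c and X → c f id
  Overlap: { 'c' }

Answer: Yes. B → id / B → X C B on { 'id' }; X → B f c / X → c f id on { 'c' }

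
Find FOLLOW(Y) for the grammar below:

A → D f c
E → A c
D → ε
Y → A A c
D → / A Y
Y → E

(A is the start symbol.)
In D → / A Y: Y is at the end, add FOLLOW(D)

The FOLLOW sets referred to above (computed the same way, to a fixed point):
  FOLLOW(D) = { 'f' }

Taking the union: FOLLOW(Y) = { 'f' }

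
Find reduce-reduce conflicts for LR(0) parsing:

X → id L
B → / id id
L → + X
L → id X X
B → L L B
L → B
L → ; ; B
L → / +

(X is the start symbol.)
A reduce-reduce conflict occurs when an LR(0) state has two complete items [A → α .] and [B → β .] — both call for a reduction, and with no lookahead the parser cannot choose between them.

Augment with X' → X and build the canonical LR(0) collection (I0 = CLOSURE({[X' → . X]}), then GOTO on every symbol after a dot until no new states appear). It has 20 states:
  I0: { [X → . id L], [X' → . X] }  — shift
  I1: { [X' → X .] }  — accept
  I2: { [B → . / id id], [B → . L L B], [L → . + X], [L → . / +], [L → . ; ; B], [L → . B], [L → . id X X], [X → id . L] }  — shift
  I3: { [L → + . X], [X → . id L] }  — shift
  I4: { [B → / . id id], [L → / . +] }  — shift
  I5: { [L → ; . ; B] }  — shift
  I6: { [L → B .] }  — reduce
  I7: { [B → . / id id], [B → . L L B], [B → L . L B], [L → . + X], [L → . / +], [L → . ; ; B], [L → . B], [L → . id X X], [X → id L .] }  — shift, reduce
  I8: { [L → id . X X], [X → . id L] }  — shift
  I9: { [L → id X . X], [X → . id L] }  — shift
  I10: { [L → id X X .] }  — reduce
  I11: { [B → . / id id], [B → . L L B], [B → L . L B], [B → L L . B], [L → . + X], [L → . / +], [L → . ; ; B], [L → . B], [L → . id X X] }  — shift
  I12: { [B → L L B .], [L → B .] }  — 2 reduces
  I13: { [B → . / id id], [B → . L L B], [L → . + X], [L → . / +], [L → . ; ; B], [L → . B], [L → . id X X], [L → ; ; . B] }  — shift
  I14: { [L → ; ; B .], [L → B .] }  — 2 reduces
  I15: { [B → . / id id], [B → . L L B], [B → L . L B], [L → . + X], [L → . / +], [L → . ; ; B], [L → . B], [L → . id X X] }  — shift
  I16: { [L → / + .] }  — reduce
  I17: { [B → / id . id] }  — shift
  I18: { [B → / id id .] }  — reduce
  I19: { [L → + X .] }  — reduce

I12 contains complete items [B → L L B .], [L → B .] — reduce-reduce conflict.
I14 contains complete items [L → ; ; B .], [L → B .] — reduce-reduce conflict.

Answer: Yes — I12: [B → L L B .] vs [L → B .]; I14: [L → ; ; B .] vs [L → B .]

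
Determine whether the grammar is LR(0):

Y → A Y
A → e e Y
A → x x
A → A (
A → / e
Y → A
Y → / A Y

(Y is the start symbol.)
A grammar is LR(0) if no state in the canonical LR(0) collection has:
  - both a shift item (dot before a terminal) and a complete item (shift-reduce conflict), or
  - two or more complete items (reduce-reduce conflict; the accept item [Y' → Y .] counts as a complete item here).

Augment with Y' → Y and build the canonical LR(0) collection (I0 = CLOSURE({[Y' → . Y]}), then GOTO on every symbol after a dot until no new states appear). It has 16 states:
  I0: { [A → . / e], [A → . A (], [A → . e e Y], [A → . x x], [Y → . / A Y], [Y → . A Y], [Y → . A], [Y' → . Y] }  — shift
  I1: { [A → . / e], [A → . A (], [A → . e e Y], [A → . x x], [A → / . e], [Y → / . A Y] }  — shift
  I2: { [A → . / e], [A → . A (], [A → . e e Y], [A → . x x], [A → A . (], [Y → . / A Y], [Y → . A Y], [Y → . A], [Y → A . Y], [Y → A .] }  — shift, reduce
  I3: { [Y' → Y .] }  — accept
  I4: { [A → e . e Y] }  — shift
  I5: { [A → x . x] }  — shift
  I6: { [A → x x .] }  — reduce
  I7: { [A → . / e], [A → . A (], [A → . e e Y], [A → . x x], [A → e e . Y], [Y → . / A Y], [Y → . A Y], [Y → . A] }  — shift
  I8: { [A → e e Y .] }  — reduce
  I9: { [A → A ( .] }  — reduce
  I10: { [Y → A Y .] }  — reduce
  I11: { [A → / . e] }  — shift
  I12: { [A → . / e], [A → . A (], [A → . e e Y], [A → . x x], [A → A . (], [Y → . / A Y], [Y → . A Y], [Y → . A], [Y → / A . Y] }  — shift
  I13: { [A → / e .], [A → e . e Y] }  — shift, reduce
  I14: { [Y → / A Y .] }  — reduce
  I15: { [A → / e .] }  — reduce

Conflict in state I2:
  Shift-reduce conflict between [Y → A .] and [A → . / e]
So the grammar is NOT LR(0).

Answer: No. Shift-reduce conflict between [Y → A .] and [A → . / e]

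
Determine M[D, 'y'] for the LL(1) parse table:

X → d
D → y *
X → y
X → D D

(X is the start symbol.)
D → y *

To find M[D, 'y'], we find productions for D where 'y' is in the predict set (PREDICT(N → α) = (FIRST(α) \ {ε}) ∪ (FOLLOW(N) if α ⇒* ε)).

D → y *: PREDICT = { 'y' }
  'y' is in predict set, so this production goes in M[D, 'y']

M[D, 'y'] = D → y *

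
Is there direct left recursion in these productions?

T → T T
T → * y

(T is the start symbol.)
T → T T: LEFT RECURSIVE (starts with T)
T → * y: starts with '*'

The grammar has direct left recursion on: T.

Answer: Yes, T is left-recursive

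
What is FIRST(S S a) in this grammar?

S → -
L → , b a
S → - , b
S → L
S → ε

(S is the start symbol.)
FIRST sets of the non-terminals involved (from the grammar, by fixed-point iteration):
  FIRST(S) = { ',', '-', ε }

To compute FIRST(S S a), process the symbols left to right:
Symbol S is a non-terminal. Add FIRST(S) \ {ε} = { ',', '-' }
S is nullable (ε ∈ FIRST(S)), continue to the next symbol.
Symbol S is a non-terminal. Add FIRST(S) \ {ε} = { ',', '-' }
S is nullable (ε ∈ FIRST(S)), continue to the next symbol.
Symbol a is a terminal. Add 'a' and stop.
FIRST(S S a) = { ',', '-', 'a' }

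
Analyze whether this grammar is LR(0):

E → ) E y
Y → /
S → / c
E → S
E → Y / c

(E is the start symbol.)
No. Shift-reduce conflict between [Y → / .] and [S → / . c]

A grammar is LR(0) if no state in the canonical LR(0) collection has:
  - both a shift item (dot before a terminal) and a complete item (shift-reduce conflict), or
  - two or more complete items (reduce-reduce conflict; the accept item [E' → E .] counts as a complete item here).

Augment with E' → E and build the canonical LR(0) collection (I0 = CLOSURE({[E' → . E]}), then GOTO on every symbol after a dot until no new states appear). It has 11 states:
  I0: { [E → . ) E y], [E → . S], [E → . Y / c], [E' → . E], [S → . / c], [Y → . /] }  — shift
  I1: { [E → ) . E y], [E → . ) E y], [E → . S], [E → . Y / c], [S → . / c], [Y → . /] }  — shift
  I2: { [S → / . c], [Y → / .] }  — shift, reduce
  I3: { [E' → E .] }  — accept
  I4: { [E → S .] }  — reduce
  I5: { [E → Y . / c] }  — shift
  I6: { [E → Y / . c] }  — shift
  I7: { [E → Y / c .] }  — reduce
  I8: { [S → / c .] }  — reduce
  I9: { [E → ) E . y] }  — shift
  I10: { [E → ) E y .] }  — reduce

Conflict in state I2:
  Shift-reduce conflict between [Y → / .] and [S → / . c]
So the grammar is NOT LR(0).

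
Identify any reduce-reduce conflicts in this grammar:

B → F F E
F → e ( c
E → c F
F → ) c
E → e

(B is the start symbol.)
A reduce-reduce conflict occurs when an LR(0) state has two complete items [A → α .] and [B → β .] — both call for a reduction, and with no lookahead the parser cannot choose between them.

Augment with B' → B and build the canonical LR(0) collection (I0 = CLOSURE({[B' → . B]}), then GOTO on every symbol after a dot until no new states appear). It has 13 states:
  I0: { [B → . F F E], [B' → . B], [F → . ) c], [F → . e ( c] }  — shift
  I1: { [F → ) . c] }  — shift
  I2: { [B' → B .] }  — accept
  I3: { [B → F . F E], [F → . ) c], [F → . e ( c] }  — shift
  I4: { [F → e . ( c] }  — shift
  I5: { [F → e ( . c] }  — shift
  I6: { [F → e ( c .] }  — reduce
  I7: { [B → F F . E], [E → . c F], [E → . e] }  — shift
  I8: { [B → F F E .] }  — reduce
  I9: { [E → c . F], [F → . ) c], [F → . e ( c] }  — shift
  I10: { [E → e .] }  — reduce
  I11: { [E → c F .] }  — reduce
  I12: { [F → ) c .] }  — reduce

No state contains more than one complete item.

Answer: No reduce-reduce conflicts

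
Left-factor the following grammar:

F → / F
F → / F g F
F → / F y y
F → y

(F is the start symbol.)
Left-factoring transforms A → αβ₁ | αβ₂ into A → αA' and A' → β₁ | β₂
(α is the longest common prefix among the alternatives). Repeat until
no nonterminal has two alternatives with a common prefix.

Round 1: F has alternatives sharing prefix '/ F'. Introduce F': F → / F F'
  Add: F' → ε
  Add: F' → g F
  Add: F' → y y

No remaining common prefixes — done.

Resulting grammar:
F → / F F'
F' → ε
F' → g F
F' → y y
F → y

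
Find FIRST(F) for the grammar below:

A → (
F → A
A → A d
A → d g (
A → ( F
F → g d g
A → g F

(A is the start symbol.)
{ '(', 'd', 'g' }

FIRST sets of the other non-terminals involved (by the same procedure, iterated to a fixed point):
  FIRST(A) = { '(', 'd', 'g' }

From F → A:
  - A is a non-terminal: add FIRST(A) \ {ε} = { '(', 'd', 'g' }
    A is not nullable, so stop
From F → g d g:
  - g is a terminal: add 'g' and stop

Collecting: FIRST(F) = { '(', 'd', 'g' }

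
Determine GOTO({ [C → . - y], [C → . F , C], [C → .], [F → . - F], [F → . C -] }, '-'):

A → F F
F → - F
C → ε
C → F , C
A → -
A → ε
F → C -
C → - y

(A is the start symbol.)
GOTO(I, '-') = CLOSURE({ [A → αX.β] : [A → α.Xβ] ∈ I, X = '-' })

Items with dot before '-', with the dot advanced:
  [C → . - y] → [C → - . y]
  [F → . - F] → [F → - . F]
Closure of the advanced items:
  [F → - . F] has the dot before F: add [F → . - F], [F → . C -]
  [F → . C -] has the dot before C: add [C → .], [C → . F , C], [C → . - y]

GOTO = { [C → - . y], [C → . - y], [C → . F , C], [C → .], [F → - . F], [F → . - F], [F → . C -] }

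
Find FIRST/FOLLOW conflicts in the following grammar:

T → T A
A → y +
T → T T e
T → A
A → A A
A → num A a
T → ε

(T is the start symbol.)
Yes. T → T A with FOLLOW(T) on { 'e', 'num', 'y' }; T → T T e with FOLLOW(T) on { 'e', 'num', 'y' }; T → A with FOLLOW(T) on { 'num', 'y' }

Nullable non-terminals: T.
FIRST sets used below: FIRST(T) = { 'e', 'num', 'y', ε }, FIRST(A) = { 'num', 'y' }

T: nullable alternative(s) T → ε; FOLLOW(T) = { $, 'e', 'num', 'y' }
  T → T A: FIRST \ {ε} = { 'e', 'num', 'y' } — overlaps FOLLOW(T) on { 'e', 'num', 'y' }: CONFLICT
  T → T T e: FIRST \ {ε} = { 'e', 'num', 'y' } — overlaps FOLLOW(T) on { 'e', 'num', 'y' }: CONFLICT
  T → A: FIRST \ {ε} = { 'num', 'y' } — overlaps FOLLOW(T) on { 'num', 'y' }: CONFLICT
  T → ε: FIRST \ {ε} = { } — this is the only nullable alternative, skip

A has no nullable alternative, so no FIRST/FOLLOW check is needed there.

So the grammar has 3 FIRST/FOLLOW conflicts (marked CONFLICT above).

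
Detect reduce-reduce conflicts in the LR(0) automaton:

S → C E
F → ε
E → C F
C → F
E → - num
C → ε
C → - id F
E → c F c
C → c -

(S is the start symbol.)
A reduce-reduce conflict occurs when an LR(0) state has two complete items [A → α .] and [B → β .] — both call for a reduction, and with no lookahead the parser cannot choose between them.

Augment with S' → S and build the canonical LR(0) collection (I0 = CLOSURE({[S' → . S]}), then GOTO on every symbol after a dot until no new states appear). It has 17 states:
  I0: { [C → . - id F], [C → . F], [C → . c -], [C → .], [F → .], [S → . C E], [S' → . S] }  — shift, 2 reduces
  I1: { [C → - . id F] }  — shift
  I2: { [C → . - id F], [C → . F], [C → . c -], [C → .], [E → . - num], [E → . C F], [E → . c F c], [F → .], [S → C . E] }  — shift, 2 reduces
  I3: { [C → F .] }  — reduce
  I4: { [S' → S .] }  — accept
  I5: { [C → c . -] }  — shift
  I6: { [C → c - .] }  — reduce
  I7: { [C → - . id F], [E → - . num] }  — shift
  I8: { [E → C . F], [F → .] }  — reduce
  I9: { [S → C E .] }  — reduce
  I10: { [C → c . -], [E → c . F c], [F → .] }  — shift, reduce
  I11: { [E → c F . c] }  — shift
  I12: { [E → c F c .] }  — reduce
  I13: { [E → C F .] }  — reduce
  I14: { [C → - id . F], [F → .] }  — reduce
  I15: { [E → - num .] }  — reduce
  I16: { [C → - id F .] }  — reduce

I0 contains complete items [C → .], [F → .] — reduce-reduce conflict.
I2 contains complete items [C → .], [F → .] — reduce-reduce conflict.

Answer: Yes — I0: [C → .] vs [F → .]; I2: [C → .] vs [F → .]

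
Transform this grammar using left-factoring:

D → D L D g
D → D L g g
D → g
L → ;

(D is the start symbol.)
Left-factoring transforms A → αβ₁ | αβ₂ into A → αA' and A' → β₁ | β₂
(α is the longest common prefix among the alternatives). Repeat until
no nonterminal has two alternatives with a common prefix.

Round 1: D has alternatives sharing prefix 'D L'. Introduce D': D → D L D'
  Add: D' → D g
  Add: D' → g g

No remaining common prefixes — done.

Resulting grammar:
D → D L D'
D' → D g
D' → g g
D → g
L → ;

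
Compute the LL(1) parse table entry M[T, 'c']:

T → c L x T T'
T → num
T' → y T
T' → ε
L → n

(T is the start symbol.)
To find M[T, 'c'], we find productions for T where 'c' is in the predict set (PREDICT(N → α) = (FIRST(α) \ {ε}) ∪ (FOLLOW(N) if α ⇒* ε)).

T → c L x T T': PREDICT = { 'c' }
  'c' is in predict set, so this production goes in M[T, 'c']
T → num: PREDICT = { 'num' }

M[T, 'c'] = T → c L x T T'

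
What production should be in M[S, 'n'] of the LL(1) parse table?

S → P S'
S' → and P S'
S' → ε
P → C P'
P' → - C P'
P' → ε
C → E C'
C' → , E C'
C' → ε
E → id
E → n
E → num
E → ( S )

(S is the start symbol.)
S → P S'

To find M[S, 'n'], we find productions for S where 'n' is in the predict set (PREDICT(N → α) = (FIRST(α) \ {ε}) ∪ (FOLLOW(N) if α ⇒* ε)).

Relevant sets:
  FIRST(P) = { '(', 'id', 'n', 'num' }

S → P S': PREDICT = { '(', 'id', 'n', 'num' }
  'n' is in predict set, so this production goes in M[S, 'n']

M[S, 'n'] = S → P S'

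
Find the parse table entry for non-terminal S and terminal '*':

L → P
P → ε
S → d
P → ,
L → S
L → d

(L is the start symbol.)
To find M[S, '*'], we find productions for S where '*' is in the predict set (PREDICT(N → α) = (FIRST(α) \ {ε}) ∪ (FOLLOW(N) if α ⇒* ε)).

S → d: PREDICT = { 'd' }

M[S, '*'] is empty (no production applies)

Answer: Empty (error entry)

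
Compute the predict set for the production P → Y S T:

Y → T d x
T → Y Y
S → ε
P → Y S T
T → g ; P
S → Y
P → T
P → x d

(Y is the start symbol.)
PREDICT(P → Y S T) = (FIRST(RHS) \ {ε}) ∪ (FOLLOW(P) if ε ∈ FIRST(RHS), i.e. RHS ⇒* ε)
FIRST(Y) = { 'g' }
FIRST(Y S T) = { 'g' }
ε ∉ FIRST(Y S T), so FOLLOW(P) is not added.
PREDICT(P → Y S T) = { 'g' }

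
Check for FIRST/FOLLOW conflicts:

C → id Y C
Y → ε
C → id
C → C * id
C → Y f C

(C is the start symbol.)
Nullable non-terminals: Y.
Y has a nullable alternative but only one production, so nothing to check.

C has no nullable alternative, so no FIRST/FOLLOW check is needed there.

No FIRST/FOLLOW conflicts found.

Answer: No FIRST/FOLLOW conflicts.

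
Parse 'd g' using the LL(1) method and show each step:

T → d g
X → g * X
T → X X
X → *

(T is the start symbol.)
LL(1) parsing maintains a stack (initially the start symbol over $) and the input. At each step: if the stack top is a terminal, match it against the current input token; if it is a non-terminal N, replace it with the RHS of M[N, lookahead] (the unique production whose predict set contains the lookahead).

Stack is shown with the top on the left.

Stack  Input  Action
--------------------
T $    d g $  output T → d g
d g $  d g $  match 'd'
g $    g $    match 'g'
$      $      accept

The string is accepted.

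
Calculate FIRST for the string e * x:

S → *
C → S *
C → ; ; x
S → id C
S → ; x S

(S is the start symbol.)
{ 'e' }

To compute FIRST(e * x), process the symbols left to right:
Symbol e is a terminal. Add 'e' and stop.
FIRST(e * x) = { 'e' }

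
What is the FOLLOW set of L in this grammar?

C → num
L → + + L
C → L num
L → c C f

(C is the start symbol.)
{ 'num' }

In L → + + L: L is at the end; this adds FOLLOW(L) to itself — nothing new
In C → L num: L is followed by num, add FIRST(num) \ {ε} = { 'num' }

Taking the union: FOLLOW(L) = { 'num' }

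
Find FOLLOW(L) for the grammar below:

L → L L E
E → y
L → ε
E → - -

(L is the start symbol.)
L is the start symbol, so $ ∈ FOLLOW(L).
In L → L L E: L is followed by L E, add FIRST(L E) \ {ε} = { '-', 'y' }
In L → L L E: L is followed by E, add FIRST(E) \ {ε} = { '-', 'y' }

Taking the union: FOLLOW(L) = { $, '-', 'y' }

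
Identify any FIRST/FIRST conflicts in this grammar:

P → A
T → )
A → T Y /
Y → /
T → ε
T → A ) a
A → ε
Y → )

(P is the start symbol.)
Yes. T → ')' / T → A ')' a on { ')' }

A FIRST/FIRST conflict occurs when two productions N → α and N → β for the same non-terminal have FIRST(α) ∩ FIRST(β) ≠ ∅ (with ε ∈ FIRST of a nullable right-hand side, so two nullable alternatives also conflict).

FIRST sets of the non-terminals at (or reachable through a nullable prefix from) the front of some alternative:
  FIRST(A) = { ')', '/', ε }
  FIRST(T) = { ')', '/', ε }
  FIRST(Y) = { ')', '/' }

Productions for T:
  T → ): FIRST = { ')' }
  T → ε: FIRST = { ε }
  T → A ) a: FIRST = { ')', '/' }
Productions for A:
  A → T Y /: FIRST = { ')', '/' }
  A → ε: FIRST = { ε }
Productions for Y:
  Y → /: FIRST = { '/' }
  Y → ): FIRST = { ')' }
P has only one production, so no FIRST/FIRST conflict is possible there.

Conflict for T: T → ) and T → A ) a
  Overlap: { ')' }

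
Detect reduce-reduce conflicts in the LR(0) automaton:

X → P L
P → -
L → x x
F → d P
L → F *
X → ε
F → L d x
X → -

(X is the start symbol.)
A reduce-reduce conflict occurs when an LR(0) state has two complete items [A → α .] and [B → β .] — both call for a reduction, and with no lookahead the parser cannot choose between them.

Augment with X' → X and build the canonical LR(0) collection (I0 = CLOSURE({[X' → . X]}), then GOTO on every symbol after a dot until no new states appear). It has 14 states:
  I0: { [P → . -], [X → . -], [X → . P L], [X → .], [X' → . X] }  — shift, reduce
  I1: { [P → - .], [X → - .] }  — 2 reduces
  I2: { [F → . L d x], [F → . d P], [L → . F *], [L → . x x], [X → P . L] }  — shift
  I3: { [X' → X .] }  — accept
  I4: { [L → F . *] }  — shift
  I5: { [F → L . d x], [X → P L .] }  — shift, reduce
  I6: { [F → d . P], [P → . -] }  — shift
  I7: { [L → x . x] }  — shift
  I8: { [L → x x .] }  — reduce
  I9: { [P → - .] }  — reduce
  I10: { [F → d P .] }  — reduce
  I11: { [F → L d . x] }  — shift
  I12: { [F → L d x .] }  — reduce
  I13: { [L → F * .] }  — reduce

I1 contains complete items [P → - .], [X → - .] — reduce-reduce conflict.

Answer: Yes — I1: [P → - .] vs [X → - .]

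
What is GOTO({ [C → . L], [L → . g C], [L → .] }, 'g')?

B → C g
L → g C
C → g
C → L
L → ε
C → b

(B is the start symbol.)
{ [C → . L], [C → . b], [C → . g], [L → . g C], [L → .], [L → g . C] }

GOTO(I, 'g') = CLOSURE({ [A → αX.β] : [A → α.Xβ] ∈ I, X = 'g' })

Items with dot before 'g', with the dot advanced:
  [L → . g C] → [L → g . C]
Closure of the advanced items:
  [L → g . C] has the dot before C: add [C → . g], [C → . L], [C → . b]
  [C → . L] has the dot before L: add [L → . g C], [L → .]

GOTO = { [C → . L], [C → . b], [C → . g], [L → . g C], [L → .], [L → g . C] }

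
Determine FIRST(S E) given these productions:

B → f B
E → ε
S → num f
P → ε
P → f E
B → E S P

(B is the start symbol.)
FIRST sets of the non-terminals involved (from the grammar, by fixed-point iteration):
  FIRST(S) = { 'num' }

To compute FIRST(S E), process the symbols left to right:
Symbol S is a non-terminal. Add FIRST(S) \ {ε} = { 'num' }
S is not nullable (ε ∉ FIRST(S)), so stop here.
FIRST(S E) = { 'num' }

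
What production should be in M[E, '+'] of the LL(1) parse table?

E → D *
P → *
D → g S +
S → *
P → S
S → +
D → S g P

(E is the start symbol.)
To find M[E, '+'], we find productions for E where '+' is in the predict set (PREDICT(N → α) = (FIRST(α) \ {ε}) ∪ (FOLLOW(N) if α ⇒* ε)).

Relevant sets:
  FIRST(D) = { '*', '+', 'g' }

E → D *: PREDICT = { '*', '+', 'g' }
  '+' is in predict set, so this production goes in M[E, '+']

M[E, '+'] = E → D *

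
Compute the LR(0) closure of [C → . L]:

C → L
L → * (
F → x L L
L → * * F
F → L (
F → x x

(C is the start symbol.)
Start with: [C → . L]
  [C → . L] has the dot before L: add [L → . * (], [L → . * * F]
No further items can be added.

CLOSURE = { [C → . L], [L → . * (], [L → . * * F] }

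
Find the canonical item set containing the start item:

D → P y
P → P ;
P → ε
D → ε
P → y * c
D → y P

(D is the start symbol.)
First, augment the grammar with D' → D
I₀ = CLOSURE({ [D' → . D] }):
  [D' → . D] has the dot before D: add [D → . P y], [D → .], [D → . y P]
  [D → . P y] has the dot before P: add [P → . P ;], [P → .], [P → . y * c]
No further items can be added.

I₀ = { [D → . P y], [D → . y P], [D → .], [D' → . D], [P → . P ;], [P → . y * c], [P → .] }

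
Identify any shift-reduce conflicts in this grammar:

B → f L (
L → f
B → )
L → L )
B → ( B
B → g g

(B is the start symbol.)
No shift-reduce conflicts

A shift-reduce conflict occurs when an LR(0) state has both:
  - a complete (reduce) item [A → α .] (dot at the end), and
  - a shift item [B → β . c γ] (dot before a terminal).

Augment with B' → B and build the canonical LR(0) collection (I0 = CLOSURE({[B' → . B]}), then GOTO on every symbol after a dot until no new states appear). It has 12 states:
  I0: { [B → . ( B], [B → . )], [B → . f L (], [B → . g g], [B' → . B] }  — shift
  I1: { [B → ( . B], [B → . ( B], [B → . )], [B → . f L (], [B → . g g] }  — shift
  I2: { [B → ) .] }  — reduce
  I3: { [B' → B .] }  — accept
  I4: { [B → f . L (], [L → . L )], [L → . f] }  — shift
  I5: { [B → g . g] }  — shift
  I6: { [B → g g .] }  — reduce
  I7: { [B → f L . (], [L → L . )] }  — shift
  I8: { [L → f .] }  — reduce
  I9: { [B → f L ( .] }  — reduce
  I10: { [L → L ) .] }  — reduce
  I11: { [B → ( B .] }  — reduce

No state contains both a complete item and a shift item.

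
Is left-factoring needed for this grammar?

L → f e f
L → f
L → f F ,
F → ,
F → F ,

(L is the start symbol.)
Left-factoring is needed when two productions for the same non-terminal
share a common prefix on the right-hand side.

Productions for L:
  L → f e f
  L → f
  L → f F ,
Productions for F:
  F → ,
  F → F ,

Found common prefix 'f' in productions for L

Answer: Yes, L has productions with common prefix 'f'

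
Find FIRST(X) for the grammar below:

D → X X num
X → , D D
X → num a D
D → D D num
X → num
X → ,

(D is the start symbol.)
{ ',', 'num' }

From X → , D D:
  - ',' is a terminal: add ',' and stop
From X → num a D:
  - num is a terminal: add 'num' and stop
From X → num:
  - num is a terminal: add 'num' and stop
From X → ,:
  - ',' is a terminal: add ',' and stop

Collecting: FIRST(X) = { ',', 'num' }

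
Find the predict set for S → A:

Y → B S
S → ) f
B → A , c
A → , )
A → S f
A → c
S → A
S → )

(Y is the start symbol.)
{ ')', ',', 'c' }

PREDICT(S → A) = (FIRST(RHS) \ {ε}) ∪ (FOLLOW(S) if ε ∈ FIRST(RHS), i.e. RHS ⇒* ε)
FIRST(A) = { ')', ',', 'c' }
FIRST(A) = { ')', ',', 'c' }
ε ∉ FIRST(A), so FOLLOW(S) is not added.
PREDICT(S → A) = { ')', ',', 'c' }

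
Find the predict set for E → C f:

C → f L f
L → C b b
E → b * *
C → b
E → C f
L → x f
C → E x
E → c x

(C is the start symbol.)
{ 'b', 'c', 'f' }

PREDICT(E → C f) = (FIRST(RHS) \ {ε}) ∪ (FOLLOW(E) if ε ∈ FIRST(RHS), i.e. RHS ⇒* ε)
FIRST(C) = { 'b', 'c', 'f' }
FIRST(C f) = { 'b', 'c', 'f' }
ε ∉ FIRST(C f), so FOLLOW(E) is not added.
PREDICT(E → C f) = { 'b', 'c', 'f' }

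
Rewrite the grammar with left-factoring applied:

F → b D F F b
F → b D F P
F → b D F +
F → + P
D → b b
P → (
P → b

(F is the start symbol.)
Left-factoring transforms A → αβ₁ | αβ₂ into A → αA' and A' → β₁ | β₂
(α is the longest common prefix among the alternatives). Repeat until
no nonterminal has two alternatives with a common prefix.

Round 1: F has alternatives sharing prefix 'b D F'. Introduce F': F → b D F F'
  Add: F' → F b
  Add: F' → P
  Add: F' → +

No remaining common prefixes — done.

Resulting grammar:
F → b D F F'
F' → F b
F' → P
F' → +
F → + P
D → b b
P → (
P → b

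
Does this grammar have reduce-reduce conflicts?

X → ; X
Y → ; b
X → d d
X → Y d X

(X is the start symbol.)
Augment with X' → X and build the canonical LR(0) collection (I0 = CLOSURE({[X' → . X]}), then GOTO on every symbol after a dot until no new states appear). It has 10 states:
  I0: { [X → . ; X], [X → . Y d X], [X → . d d], [X' → . X], [Y → . ; b] }  — shift
  I1: { [X → . ; X], [X → . Y d X], [X → . d d], [X → ; . X], [Y → . ; b], [Y → ; . b] }  — shift
  I2: { [X' → X .] }  — accept
  I3: { [X → Y . d X] }  — shift
  I4: { [X → d . d] }  — shift
  I5: { [X → d d .] }  — reduce
  I6: { [X → . ; X], [X → . Y d X], [X → . d d], [X → Y d . X], [Y → . ; b] }  — shift
  I7: { [X → Y d X .] }  — reduce
  I8: { [X → ; X .] }  — reduce
  I9: { [Y → ; b .] }  — reduce

No state contains more than one complete item.

Answer: No reduce-reduce conflicts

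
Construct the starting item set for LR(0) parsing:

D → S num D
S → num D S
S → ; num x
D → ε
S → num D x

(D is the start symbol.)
{ [D → . S num D], [D → .], [D' → . D], [S → . ; num x], [S → . num D S], [S → . num D x] }

First, augment the grammar with D' → D
I₀ = CLOSURE({ [D' → . D] }):
  [D' → . D] has the dot before D: add [D → . S num D], [D → .]
  [D → . S num D] has the dot before S: add [S → . num D S], [S → . ; num x], [S → . num D x]
No further items can be added.

I₀ = { [D → . S num D], [D → .], [D' → . D], [S → . ; num x], [S → . num D S], [S → . num D x] }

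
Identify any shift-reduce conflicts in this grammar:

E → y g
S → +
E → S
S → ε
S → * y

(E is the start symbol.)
A shift-reduce conflict occurs when an LR(0) state has both:
  - a complete (reduce) item [A → α .] (dot at the end), and
  - a shift item [B → β . c γ] (dot before a terminal).

Augment with E' → E and build the canonical LR(0) collection (I0 = CLOSURE({[E' → . E]}), then GOTO on every symbol after a dot until no new states appear). It has 8 states:
  I0: { [E → . S], [E → . y g], [E' → . E], [S → . * y], [S → . +], [S → .] }  — shift, reduce
  I1: { [S → * . y] }  — shift
  I2: { [S → + .] }  — reduce
  I3: { [E' → E .] }  — accept
  I4: { [E → S .] }  — reduce
  I5: { [E → y . g] }  — shift
  I6: { [E → y g .] }  — reduce
  I7: { [S → * y .] }  — reduce

I0 contains reduce item [S → .] and shift items [E → . y g], [S → . * y], [S → . +] — shift-reduce conflict.

Answer: Yes — I0: [S → .] vs [E → . y g]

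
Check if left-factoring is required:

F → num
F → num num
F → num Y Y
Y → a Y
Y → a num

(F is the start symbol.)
Yes, F has productions with common prefix 'num'; Y has productions with common prefix 'a'

Left-factoring is needed when two productions for the same non-terminal
share a common prefix on the right-hand side.

Productions for F:
  F → num
  F → num num
  F → num Y Y
Productions for Y:
  Y → a Y
  Y → a num

Found common prefix 'num' in productions for F
Found common prefix 'a' in productions for Y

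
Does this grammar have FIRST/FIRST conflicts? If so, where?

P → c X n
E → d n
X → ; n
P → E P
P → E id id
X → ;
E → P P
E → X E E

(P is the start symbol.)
A FIRST/FIRST conflict occurs when two productions N → α and N → β for the same non-terminal have FIRST(α) ∩ FIRST(β) ≠ ∅ (with ε ∈ FIRST of a nullable right-hand side, so two nullable alternatives also conflict).

FIRST sets of the non-terminals at (or reachable through a nullable prefix from) the front of some alternative:
  FIRST(E) = { ';', 'c', 'd' }
  FIRST(P) = { ';', 'c', 'd' }
  FIRST(X) = { ';' }

Productions for P:
  P → c X n: FIRST = { 'c' }
  P → E P: FIRST = { ';', 'c', 'd' }
  P → E id id: FIRST = { ';', 'c', 'd' }
Productions for E:
  E → d n: FIRST = { 'd' }
  E → P P: FIRST = { ';', 'c', 'd' }
  E → X E E: FIRST = { ';' }
Productions for X:
  X → ; n: FIRST = { ';' }
  X → ;: FIRST = { ';' }

Conflict for P: P → c X n and P → E P
  Overlap: { 'c' }
Conflict for P: P → c X n and P → E id id
  Overlap: { 'c' }
Conflict for P: P → E P and P → E id id
  Overlap: { ';', 'c', 'd' }
Conflict for E: E → d n and E → P P
  Overlap: { 'd' }
Conflict for E: E → P P and E → X E E
  Overlap: { ';' }
Conflict for X: X → ; n and X → ;
  Overlap: { ';' }

Answer: Yes. P → c X n / P → E P on { 'c' }; P → c X n / P → E id id on { 'c' }; P → E P / P → E id id on { ';', 'c', 'd' }; E → d n / E → P P on { 'd' }; E → P P / E → X E E on { ';' }; X → ';' n / X → ';' on { ';' }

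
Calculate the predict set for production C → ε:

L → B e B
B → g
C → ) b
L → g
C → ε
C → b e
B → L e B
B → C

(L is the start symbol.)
PREDICT(C → ε) = (FIRST(RHS) \ {ε}) ∪ (FOLLOW(C) if ε ∈ FIRST(RHS), i.e. RHS ⇒* ε)
The right-hand side is ε (FIRST(ε) = { ε }), so the predict set is FOLLOW(C) = { $, 'e' }
PREDICT(C → ε) = { $, 'e' }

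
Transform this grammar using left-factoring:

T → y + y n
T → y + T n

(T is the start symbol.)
Left-factoring transforms A → αβ₁ | αβ₂ into A → αA' and A' → β₁ | β₂
(α is the longest common prefix among the alternatives). Repeat until
no nonterminal has two alternatives with a common prefix.

Round 1: T has alternatives sharing prefix 'y +'. Introduce T': T → y + T'
  Add: T' → y n
  Add: T' → T n

No remaining common prefixes — done.

Resulting grammar:
T → y + T'
T' → y n
T' → T n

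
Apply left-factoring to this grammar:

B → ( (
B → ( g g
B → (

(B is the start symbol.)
Left-factoring transforms A → αβ₁ | αβ₂ into A → αA' and A' → β₁ | β₂
(α is the longest common prefix among the alternatives). Repeat until
no nonterminal has two alternatives with a common prefix.

Round 1: B has alternatives sharing prefix '('. Introduce B': B → ( B'
  Add: B' → (
  Add: B' → g g
  Add: B' → ε

No remaining common prefixes — done.

Resulting grammar:
B → ( B'
B' → (
B' → g g
B' → ε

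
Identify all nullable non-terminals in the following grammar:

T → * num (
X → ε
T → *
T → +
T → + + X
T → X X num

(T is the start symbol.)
A non-terminal is nullable if it can derive ε (the empty string): either it has an ε-production, or it has a production whose right-hand side consists entirely of nullable non-terminals.

ε-productions: X → ε
So X is immediately nullable.
No further non-terminal can be added: every production for the remaining non-terminals contains a terminal or a non-nullable non-terminal.
Nullable = { 'X' }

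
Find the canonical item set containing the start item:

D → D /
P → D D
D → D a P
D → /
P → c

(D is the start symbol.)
First, augment the grammar with D' → D
I₀ = CLOSURE({ [D' → . D] }):
  [D' → . D] has the dot before D: add [D → . D /], [D → . D a P], [D → . /]
No further items can be added.

I₀ = { [D → . /], [D → . D /], [D → . D a P], [D' → . D] }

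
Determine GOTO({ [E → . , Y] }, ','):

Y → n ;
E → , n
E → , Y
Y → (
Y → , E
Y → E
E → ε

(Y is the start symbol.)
GOTO(I, ',') = CLOSURE({ [A → αX.β] : [A → α.Xβ] ∈ I, X = ',' })

Items with dot before ',', with the dot advanced:
  [E → . , Y] → [E → , . Y]
Closure of the advanced items:
  [E → , . Y] has the dot before Y: add [Y → . n ;], [Y → . (], [Y → . , E], [Y → . E]
  [Y → . E] has the dot before E: add [E → . , n], [E → . , Y], [E → .]

GOTO = { [E → , . Y], [E → . , Y], [E → . , n], [E → .], [Y → . (], [Y → . , E], [Y → . E], [Y → . n ;] }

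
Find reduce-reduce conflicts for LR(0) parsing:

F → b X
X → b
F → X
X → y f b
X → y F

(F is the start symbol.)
Augment with F' → F and build the canonical LR(0) collection (I0 = CLOSURE({[F' → . F]}), then GOTO on every symbol after a dot until no new states appear). It has 10 states:
  I0: { [F → . X], [F → . b X], [F' → . F], [X → . b], [X → . y F], [X → . y f b] }  — shift
  I1: { [F' → F .] }  — accept
  I2: { [F → X .] }  — reduce
  I3: { [F → b . X], [X → . b], [X → . y F], [X → . y f b], [X → b .] }  — shift, reduce
  I4: { [F → . X], [F → . b X], [X → . b], [X → . y F], [X → . y f b], [X → y . F], [X → y . f b] }  — shift
  I5: { [X → y F .] }  — reduce
  I6: { [X → y f . b] }  — shift
  I7: { [X → y f b .] }  — reduce
  I8: { [F → b X .] }  — reduce
  I9: { [X → b .] }  — reduce

No state contains more than one complete item.

Answer: No reduce-reduce conflicts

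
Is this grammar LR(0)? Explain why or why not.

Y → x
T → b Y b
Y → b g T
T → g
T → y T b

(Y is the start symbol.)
Yes, the grammar is LR(0)

A grammar is LR(0) if no state in the canonical LR(0) collection has:
  - both a shift item (dot before a terminal) and a complete item (shift-reduce conflict), or
  - two or more complete items (reduce-reduce conflict; the accept item [Y' → Y .] counts as a complete item here).

Augment with Y' → Y and build the canonical LR(0) collection (I0 = CLOSURE({[Y' → . Y]}), then GOTO on every symbol after a dot until no new states appear). It has 13 states:
  I0: { [Y → . b g T], [Y → . x], [Y' → . Y] }  — shift
  I1: { [Y' → Y .] }  — accept
  I2: { [Y → b . g T] }  — shift
  I3: { [Y → x .] }  — reduce
  I4: { [T → . b Y b], [T → . g], [T → . y T b], [Y → b g . T] }  — shift
  I5: { [Y → b g T .] }  — reduce
  I6: { [T → b . Y b], [Y → . b g T], [Y → . x] }  — shift
  I7: { [T → g .] }  — reduce
  I8: { [T → . b Y b], [T → . g], [T → . y T b], [T → y . T b] }  — shift
  I9: { [T → y T . b] }  — shift
  I10: { [T → y T b .] }  — reduce
  I11: { [T → b Y . b] }  — shift
  I12: { [T → b Y b .] }  — reduce

Every state is either a pure shift/goto state or contains exactly one complete item and nothing to shift — no conflicts. The grammar is LR(0).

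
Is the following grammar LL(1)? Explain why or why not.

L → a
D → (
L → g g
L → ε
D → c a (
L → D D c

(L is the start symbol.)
Yes, the grammar is LL(1).

A grammar is LL(1) if for each non-terminal N with multiple productions, the predict sets of those productions are pairwise disjoint, where PREDICT(N → α) = (FIRST(α) \ {ε}) ∪ (FOLLOW(N) if α ⇒* ε).

Relevant sets:
  FIRST(D) = { '(', 'c' }
  FOLLOW(L) = { $ }

For L:
  PREDICT(L → a) = { 'a' }
  PREDICT(L → g g) = { 'g' }
  PREDICT(L → ε) = { $ }
  PREDICT(L → D D c) = { '(', 'c' }
For D:
  PREDICT(D → '(') = { '(' }
  PREDICT(D → c a '(') = { 'c' }

All predict sets are disjoint. The grammar IS LL(1).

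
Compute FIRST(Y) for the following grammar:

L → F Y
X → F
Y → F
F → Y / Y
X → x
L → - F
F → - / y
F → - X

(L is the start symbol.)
To compute FIRST(Y), examine every production with Y on the left-hand side, reading each right-hand side left to right until a non-nullable symbol is reached.

FIRST sets of the other non-terminals involved (by the same procedure, iterated to a fixed point):
  FIRST(F) = { '-' }

From Y → F:
  - F is a non-terminal: add FIRST(F) \ {ε} = { '-' }
    F is not nullable, so stop

Collecting: FIRST(Y) = { '-' }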